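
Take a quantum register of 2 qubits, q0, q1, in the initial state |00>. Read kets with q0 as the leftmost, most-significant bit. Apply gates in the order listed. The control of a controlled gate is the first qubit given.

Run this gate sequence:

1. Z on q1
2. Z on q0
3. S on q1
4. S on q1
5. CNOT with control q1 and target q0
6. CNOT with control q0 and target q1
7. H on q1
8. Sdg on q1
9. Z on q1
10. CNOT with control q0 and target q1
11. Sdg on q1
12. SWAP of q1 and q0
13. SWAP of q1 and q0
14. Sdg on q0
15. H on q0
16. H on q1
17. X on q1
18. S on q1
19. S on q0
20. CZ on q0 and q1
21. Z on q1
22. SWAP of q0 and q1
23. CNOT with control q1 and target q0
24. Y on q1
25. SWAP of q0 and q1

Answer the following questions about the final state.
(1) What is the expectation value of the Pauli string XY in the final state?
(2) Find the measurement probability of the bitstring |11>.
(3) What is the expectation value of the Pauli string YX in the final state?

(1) The expectation value of XY is -1.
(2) The probability of measuring |11> is 1/2.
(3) In the final state, YX has expectation -1.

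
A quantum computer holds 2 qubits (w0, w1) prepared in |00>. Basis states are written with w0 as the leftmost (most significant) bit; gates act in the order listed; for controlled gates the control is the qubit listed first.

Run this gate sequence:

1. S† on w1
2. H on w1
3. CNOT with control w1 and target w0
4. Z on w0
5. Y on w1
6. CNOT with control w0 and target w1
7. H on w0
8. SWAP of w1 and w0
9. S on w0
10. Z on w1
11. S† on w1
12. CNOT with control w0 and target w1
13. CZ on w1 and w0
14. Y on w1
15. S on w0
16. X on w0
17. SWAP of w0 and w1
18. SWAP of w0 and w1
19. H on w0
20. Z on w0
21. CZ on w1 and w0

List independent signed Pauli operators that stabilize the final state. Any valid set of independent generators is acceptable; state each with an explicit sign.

One valid set of independent stabilizer generators is -XI, +IZ (any independent generating set of the same group is equally correct).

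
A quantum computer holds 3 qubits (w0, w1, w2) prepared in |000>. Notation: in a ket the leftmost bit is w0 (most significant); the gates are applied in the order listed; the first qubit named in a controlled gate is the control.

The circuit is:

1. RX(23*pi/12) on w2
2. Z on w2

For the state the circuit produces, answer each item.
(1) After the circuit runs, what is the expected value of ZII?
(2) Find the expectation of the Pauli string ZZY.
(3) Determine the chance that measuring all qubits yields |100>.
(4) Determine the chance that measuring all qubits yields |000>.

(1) In the final state, ZII has expectation 1.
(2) The observable ZZY averages to -sqrt(6)/4 + sqrt(2)/4.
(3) A full measurement returns |100> with probability 0.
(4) A full measurement returns |000> with probability sqrt(2)/8 + sqrt(6)/8 + 1/2.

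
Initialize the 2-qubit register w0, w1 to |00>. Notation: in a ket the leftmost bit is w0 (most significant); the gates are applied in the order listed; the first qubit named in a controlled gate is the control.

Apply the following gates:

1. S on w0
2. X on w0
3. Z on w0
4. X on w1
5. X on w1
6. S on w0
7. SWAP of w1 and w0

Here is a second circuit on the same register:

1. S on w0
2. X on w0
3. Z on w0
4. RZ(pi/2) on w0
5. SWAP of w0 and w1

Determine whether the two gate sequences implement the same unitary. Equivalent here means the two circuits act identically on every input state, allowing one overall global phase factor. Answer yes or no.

Yes, they are equivalent — the unitaries differ by at most a global phase.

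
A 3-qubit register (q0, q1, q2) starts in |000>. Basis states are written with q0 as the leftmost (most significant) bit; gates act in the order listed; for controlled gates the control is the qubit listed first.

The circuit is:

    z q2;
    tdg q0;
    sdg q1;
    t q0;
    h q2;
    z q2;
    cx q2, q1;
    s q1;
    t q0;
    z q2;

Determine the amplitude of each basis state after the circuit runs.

The resulting statevector has amplitude sqrt(2)/2 on |000>, sqrt(2)*I/2 on |011>, and 0 on every other basis state.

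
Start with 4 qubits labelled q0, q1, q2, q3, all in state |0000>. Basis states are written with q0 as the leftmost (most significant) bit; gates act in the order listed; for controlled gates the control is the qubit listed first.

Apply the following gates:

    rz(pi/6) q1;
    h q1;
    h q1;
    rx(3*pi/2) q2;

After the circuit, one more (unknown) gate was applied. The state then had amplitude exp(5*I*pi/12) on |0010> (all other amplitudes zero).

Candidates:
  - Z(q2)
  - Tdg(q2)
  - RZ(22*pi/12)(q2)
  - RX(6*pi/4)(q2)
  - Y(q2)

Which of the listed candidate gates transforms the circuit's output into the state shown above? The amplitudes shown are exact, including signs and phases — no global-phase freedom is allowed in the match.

The applied gate was RX(6*pi/4)(q2). Key observation: the block from step 2 through step 3 cancels to the identity and can be dropped.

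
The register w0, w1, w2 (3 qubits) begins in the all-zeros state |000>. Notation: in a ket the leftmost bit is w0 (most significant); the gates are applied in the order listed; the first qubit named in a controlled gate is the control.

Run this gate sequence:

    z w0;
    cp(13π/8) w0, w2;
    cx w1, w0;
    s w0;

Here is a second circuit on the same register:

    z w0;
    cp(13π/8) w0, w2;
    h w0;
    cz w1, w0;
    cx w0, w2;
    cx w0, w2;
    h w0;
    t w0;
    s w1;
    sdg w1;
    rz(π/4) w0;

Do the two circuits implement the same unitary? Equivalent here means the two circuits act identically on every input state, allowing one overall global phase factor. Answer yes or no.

Yes — the two circuits implement the same unitary up to a global phase.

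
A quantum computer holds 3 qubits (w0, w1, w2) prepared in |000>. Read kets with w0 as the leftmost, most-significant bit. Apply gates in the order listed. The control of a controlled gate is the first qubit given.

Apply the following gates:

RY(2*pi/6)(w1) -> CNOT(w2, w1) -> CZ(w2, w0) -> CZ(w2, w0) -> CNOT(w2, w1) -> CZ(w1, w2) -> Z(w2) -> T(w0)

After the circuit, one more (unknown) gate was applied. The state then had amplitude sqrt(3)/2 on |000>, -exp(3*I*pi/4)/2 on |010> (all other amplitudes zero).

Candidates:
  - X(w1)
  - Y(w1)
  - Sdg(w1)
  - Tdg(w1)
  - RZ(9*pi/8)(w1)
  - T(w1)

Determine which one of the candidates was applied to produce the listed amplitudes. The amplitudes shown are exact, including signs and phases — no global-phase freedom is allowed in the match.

The unique candidate consistent with the amplitudes is Tdg(w1). Key observation: the block from step 2 through step 5 cancels to the identity and can be dropped.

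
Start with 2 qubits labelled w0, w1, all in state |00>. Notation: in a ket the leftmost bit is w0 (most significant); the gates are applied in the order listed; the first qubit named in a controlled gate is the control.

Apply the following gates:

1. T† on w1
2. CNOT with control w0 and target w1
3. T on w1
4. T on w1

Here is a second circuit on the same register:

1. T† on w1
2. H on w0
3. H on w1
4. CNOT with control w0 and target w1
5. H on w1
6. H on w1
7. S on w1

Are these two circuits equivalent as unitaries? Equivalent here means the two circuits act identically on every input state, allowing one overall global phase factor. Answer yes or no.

No: there is an input state on which the two circuits produce genuinely different outputs (not merely differing by a phase).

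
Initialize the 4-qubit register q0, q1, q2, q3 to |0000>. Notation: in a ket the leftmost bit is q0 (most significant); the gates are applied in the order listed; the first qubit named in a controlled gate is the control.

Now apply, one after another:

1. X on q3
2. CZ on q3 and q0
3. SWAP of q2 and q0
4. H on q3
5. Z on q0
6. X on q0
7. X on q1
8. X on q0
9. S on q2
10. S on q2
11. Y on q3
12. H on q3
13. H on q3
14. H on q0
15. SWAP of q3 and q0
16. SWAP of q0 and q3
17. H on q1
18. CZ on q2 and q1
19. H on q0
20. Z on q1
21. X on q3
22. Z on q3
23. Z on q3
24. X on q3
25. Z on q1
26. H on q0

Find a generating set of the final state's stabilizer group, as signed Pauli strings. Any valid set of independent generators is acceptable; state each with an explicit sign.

The final state is stabilized by the group generated by +XIII, -IXII, +IIIX, +IIZI; other independent generating sets are equally valid. Key observation: steps 19-26 multiply out to the identity, so the circuit reduces to the remaining gates.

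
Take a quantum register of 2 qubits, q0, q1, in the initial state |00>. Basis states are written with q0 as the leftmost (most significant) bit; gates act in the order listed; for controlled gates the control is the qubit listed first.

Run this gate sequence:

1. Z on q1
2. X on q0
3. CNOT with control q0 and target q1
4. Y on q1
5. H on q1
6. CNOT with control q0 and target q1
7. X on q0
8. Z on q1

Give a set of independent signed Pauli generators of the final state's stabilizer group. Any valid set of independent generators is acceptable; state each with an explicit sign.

The final state is stabilized by the group generated by -IX, +ZI; other independent generating sets are equally valid.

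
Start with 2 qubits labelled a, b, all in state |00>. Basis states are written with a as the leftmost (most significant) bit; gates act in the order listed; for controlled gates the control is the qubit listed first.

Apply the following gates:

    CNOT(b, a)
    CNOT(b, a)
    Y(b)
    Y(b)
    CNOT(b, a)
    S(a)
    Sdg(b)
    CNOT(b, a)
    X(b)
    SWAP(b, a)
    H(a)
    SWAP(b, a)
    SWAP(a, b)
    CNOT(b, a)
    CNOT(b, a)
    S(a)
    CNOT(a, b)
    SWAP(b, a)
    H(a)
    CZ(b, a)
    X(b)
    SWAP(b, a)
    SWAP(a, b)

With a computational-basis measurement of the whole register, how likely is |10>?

A full measurement returns |10> with probability 1/4. Key observation: gates 2-5 undo each other exactly, leaving only the rest of the circuit to track.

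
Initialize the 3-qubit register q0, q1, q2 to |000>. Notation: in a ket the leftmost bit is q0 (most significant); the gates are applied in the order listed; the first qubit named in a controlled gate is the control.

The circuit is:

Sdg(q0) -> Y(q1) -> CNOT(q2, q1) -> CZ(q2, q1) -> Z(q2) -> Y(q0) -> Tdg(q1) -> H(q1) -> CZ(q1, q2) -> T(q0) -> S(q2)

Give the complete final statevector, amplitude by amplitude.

After the circuit, the state carries amplitude -sqrt(2)/2 on |100>, sqrt(2)/2 on |110>, and 0 on every other basis state.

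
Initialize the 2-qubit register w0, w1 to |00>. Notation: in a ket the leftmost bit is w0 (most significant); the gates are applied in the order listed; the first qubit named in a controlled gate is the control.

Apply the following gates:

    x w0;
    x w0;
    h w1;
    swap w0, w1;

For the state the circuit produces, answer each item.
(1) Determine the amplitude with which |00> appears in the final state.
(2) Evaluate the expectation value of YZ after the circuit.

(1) The amplitude on |00> is sqrt(2)/2. Key observation: steps 1-2 multiply out to the identity, so the circuit reduces to the remaining gates.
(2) The expectation value of YZ is 0.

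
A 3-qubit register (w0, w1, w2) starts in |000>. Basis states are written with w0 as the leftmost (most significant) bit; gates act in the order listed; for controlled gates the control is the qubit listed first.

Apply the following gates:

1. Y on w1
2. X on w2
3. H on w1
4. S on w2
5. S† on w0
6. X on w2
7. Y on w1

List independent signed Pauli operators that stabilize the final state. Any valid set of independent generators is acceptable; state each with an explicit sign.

One valid set of independent stabilizer generators is +IXI, +ZII, +IIZ (any independent generating set of the same group is equally correct).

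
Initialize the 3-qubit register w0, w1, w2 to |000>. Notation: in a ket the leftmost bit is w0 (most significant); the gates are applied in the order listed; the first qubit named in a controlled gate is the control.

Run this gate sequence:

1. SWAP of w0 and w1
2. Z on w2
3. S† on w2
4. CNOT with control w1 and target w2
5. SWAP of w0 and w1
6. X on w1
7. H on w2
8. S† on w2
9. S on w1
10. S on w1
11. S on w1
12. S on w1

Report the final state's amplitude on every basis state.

The resulting statevector has amplitude sqrt(2)/2 on |010>, -sqrt(2)*I/2 on |011>, and 0 on every other basis state. Key observation: steps 9-12 multiply out to the identity, so the circuit reduces to the remaining gates.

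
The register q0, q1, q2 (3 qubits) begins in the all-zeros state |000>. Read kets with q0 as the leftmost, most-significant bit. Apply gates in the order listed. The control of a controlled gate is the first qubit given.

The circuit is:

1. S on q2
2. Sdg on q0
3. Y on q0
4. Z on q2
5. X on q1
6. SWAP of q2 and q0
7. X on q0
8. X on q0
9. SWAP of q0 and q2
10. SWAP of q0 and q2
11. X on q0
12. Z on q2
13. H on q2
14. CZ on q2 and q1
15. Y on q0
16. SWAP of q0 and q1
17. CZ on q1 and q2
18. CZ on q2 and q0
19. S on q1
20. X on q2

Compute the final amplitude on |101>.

The amplitude on |101> is -sqrt(2)/2. Key observation: gates 8-11 undo each other exactly, leaving only the rest of the circuit to track.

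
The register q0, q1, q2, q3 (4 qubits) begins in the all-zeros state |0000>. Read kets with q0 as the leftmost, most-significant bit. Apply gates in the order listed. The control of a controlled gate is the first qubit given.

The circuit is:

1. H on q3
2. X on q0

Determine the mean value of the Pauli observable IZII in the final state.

The expectation value of IZII is 1.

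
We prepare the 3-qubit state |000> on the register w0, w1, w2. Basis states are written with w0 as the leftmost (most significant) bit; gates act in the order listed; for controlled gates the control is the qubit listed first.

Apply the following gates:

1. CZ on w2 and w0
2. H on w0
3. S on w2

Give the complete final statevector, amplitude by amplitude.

After the circuit, the state carries amplitude sqrt(2)/2 on |000>, sqrt(2)/2 on |100>, and 0 on every other basis state.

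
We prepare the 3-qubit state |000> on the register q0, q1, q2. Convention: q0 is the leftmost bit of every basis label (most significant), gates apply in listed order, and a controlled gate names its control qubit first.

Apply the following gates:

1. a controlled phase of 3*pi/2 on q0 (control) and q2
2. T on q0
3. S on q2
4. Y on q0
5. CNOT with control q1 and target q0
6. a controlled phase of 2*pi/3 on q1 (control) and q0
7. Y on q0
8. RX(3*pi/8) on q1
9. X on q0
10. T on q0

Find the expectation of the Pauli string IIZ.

In the final state, IIZ has expectation 1.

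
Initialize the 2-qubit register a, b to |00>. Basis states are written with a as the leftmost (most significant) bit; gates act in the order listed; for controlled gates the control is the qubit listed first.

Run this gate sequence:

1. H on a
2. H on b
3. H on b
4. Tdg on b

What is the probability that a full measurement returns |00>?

Outcome |00> occurs with probability 1/2. Key observation: gates 2-3 undo each other exactly, leaving only the rest of the circuit to track.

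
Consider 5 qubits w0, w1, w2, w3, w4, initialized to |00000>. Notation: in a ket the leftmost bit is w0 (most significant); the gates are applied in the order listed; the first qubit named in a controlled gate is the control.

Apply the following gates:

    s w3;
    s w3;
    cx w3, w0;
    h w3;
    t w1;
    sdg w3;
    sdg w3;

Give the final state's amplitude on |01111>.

|01111> carries amplitude 0 in the final state.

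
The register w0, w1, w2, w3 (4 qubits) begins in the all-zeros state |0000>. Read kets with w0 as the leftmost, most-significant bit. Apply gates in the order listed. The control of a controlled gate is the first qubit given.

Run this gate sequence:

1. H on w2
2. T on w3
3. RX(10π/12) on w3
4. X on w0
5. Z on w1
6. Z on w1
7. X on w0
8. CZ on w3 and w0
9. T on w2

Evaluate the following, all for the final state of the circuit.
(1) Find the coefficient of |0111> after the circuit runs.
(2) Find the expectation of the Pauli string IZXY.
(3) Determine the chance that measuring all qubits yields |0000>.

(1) The amplitude on |0111> is 0.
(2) In the final state, IZXY has expectation -sqrt(2)/4.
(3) The probability of measuring |0000> is 1/4 - sqrt(3)/8.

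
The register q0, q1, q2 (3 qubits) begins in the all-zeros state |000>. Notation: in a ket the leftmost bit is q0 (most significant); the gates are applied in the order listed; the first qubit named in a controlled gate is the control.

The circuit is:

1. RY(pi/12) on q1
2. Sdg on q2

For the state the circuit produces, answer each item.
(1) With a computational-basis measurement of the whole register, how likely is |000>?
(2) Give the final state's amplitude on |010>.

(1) A full measurement returns |000> with probability sqrt(2)/8 + sqrt(6)/8 + 1/2.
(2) |010> carries amplitude -sqrt(6 - 3*sqrt(2))/4 + sqrt(sqrt(2) + 2)/4 in the final state.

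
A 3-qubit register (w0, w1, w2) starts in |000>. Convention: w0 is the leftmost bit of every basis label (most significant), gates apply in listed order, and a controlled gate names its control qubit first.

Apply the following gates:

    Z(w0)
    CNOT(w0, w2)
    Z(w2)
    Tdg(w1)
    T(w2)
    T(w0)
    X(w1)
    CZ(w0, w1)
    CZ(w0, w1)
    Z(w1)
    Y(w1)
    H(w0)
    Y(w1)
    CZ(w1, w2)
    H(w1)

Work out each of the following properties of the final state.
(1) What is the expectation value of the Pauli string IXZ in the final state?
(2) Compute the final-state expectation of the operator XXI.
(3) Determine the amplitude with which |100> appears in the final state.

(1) The observable IXZ averages to -1. Key observation: the block from step 8 through step 9 cancels to the identity and can be dropped.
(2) The expectation value of XXI is -1.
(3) The final state's coefficient on |100> equals -1/2.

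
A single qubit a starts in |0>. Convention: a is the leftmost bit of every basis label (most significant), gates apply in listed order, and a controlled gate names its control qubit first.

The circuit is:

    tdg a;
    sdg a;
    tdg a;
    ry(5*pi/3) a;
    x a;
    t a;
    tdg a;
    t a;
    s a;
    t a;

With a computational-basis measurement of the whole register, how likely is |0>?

A full measurement returns |0> with probability 1/4.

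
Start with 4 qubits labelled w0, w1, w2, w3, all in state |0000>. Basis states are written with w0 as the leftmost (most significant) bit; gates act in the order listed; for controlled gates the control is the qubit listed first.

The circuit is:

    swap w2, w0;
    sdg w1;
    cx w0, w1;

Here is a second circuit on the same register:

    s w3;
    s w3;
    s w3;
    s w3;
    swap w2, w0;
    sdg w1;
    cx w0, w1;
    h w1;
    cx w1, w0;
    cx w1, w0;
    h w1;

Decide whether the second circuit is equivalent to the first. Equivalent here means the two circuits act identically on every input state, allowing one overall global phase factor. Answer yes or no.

Yes, they are equivalent — the unitaries differ by at most a global phase.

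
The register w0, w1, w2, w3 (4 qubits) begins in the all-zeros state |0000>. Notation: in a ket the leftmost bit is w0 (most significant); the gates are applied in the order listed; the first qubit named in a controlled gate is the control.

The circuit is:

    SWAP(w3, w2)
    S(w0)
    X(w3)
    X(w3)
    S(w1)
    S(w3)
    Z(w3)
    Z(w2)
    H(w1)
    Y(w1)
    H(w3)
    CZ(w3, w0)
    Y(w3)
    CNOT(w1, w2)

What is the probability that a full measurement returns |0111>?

A full measurement returns |0111> with probability 1/4.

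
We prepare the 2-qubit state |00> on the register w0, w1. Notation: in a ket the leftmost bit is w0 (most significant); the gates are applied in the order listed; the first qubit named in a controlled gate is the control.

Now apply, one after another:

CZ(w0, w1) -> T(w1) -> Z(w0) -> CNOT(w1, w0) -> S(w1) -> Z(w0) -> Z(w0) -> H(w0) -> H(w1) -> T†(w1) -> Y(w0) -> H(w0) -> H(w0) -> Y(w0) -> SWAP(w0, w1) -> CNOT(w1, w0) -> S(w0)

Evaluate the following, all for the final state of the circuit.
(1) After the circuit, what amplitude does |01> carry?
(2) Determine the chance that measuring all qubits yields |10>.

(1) The final state's coefficient on |01> equals -exp(3*I*pi/4)/2. Key observation: gates 11-14 undo each other exactly, leaving only the rest of the circuit to track.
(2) The probability of measuring |10> is 1/4.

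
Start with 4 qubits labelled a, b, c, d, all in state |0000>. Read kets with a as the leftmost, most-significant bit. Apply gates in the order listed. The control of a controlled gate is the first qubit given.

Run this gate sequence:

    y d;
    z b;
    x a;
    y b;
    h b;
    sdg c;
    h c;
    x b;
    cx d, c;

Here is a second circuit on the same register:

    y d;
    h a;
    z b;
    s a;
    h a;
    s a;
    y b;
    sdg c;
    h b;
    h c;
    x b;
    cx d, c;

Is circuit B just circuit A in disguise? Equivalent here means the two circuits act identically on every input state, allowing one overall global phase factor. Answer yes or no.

No, they are not equivalent — no single phase factor reconciles the two unitaries.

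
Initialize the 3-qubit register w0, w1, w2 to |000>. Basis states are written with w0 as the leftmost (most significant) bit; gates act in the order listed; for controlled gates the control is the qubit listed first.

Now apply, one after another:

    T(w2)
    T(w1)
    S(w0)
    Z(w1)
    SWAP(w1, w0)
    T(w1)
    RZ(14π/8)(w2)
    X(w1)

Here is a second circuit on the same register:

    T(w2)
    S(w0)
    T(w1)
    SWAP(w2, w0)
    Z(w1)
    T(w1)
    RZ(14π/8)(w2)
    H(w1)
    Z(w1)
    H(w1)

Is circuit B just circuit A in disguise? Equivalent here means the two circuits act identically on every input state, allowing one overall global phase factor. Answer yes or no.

No: there is an input state on which the two circuits produce genuinely different outputs (not merely differing by a phase).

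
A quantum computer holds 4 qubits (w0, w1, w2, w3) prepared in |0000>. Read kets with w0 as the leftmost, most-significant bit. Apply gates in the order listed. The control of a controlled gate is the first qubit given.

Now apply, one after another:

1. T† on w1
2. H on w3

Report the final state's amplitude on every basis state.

After the circuit, the state carries amplitude sqrt(2)/2 on |0000>, sqrt(2)/2 on |0001>, and 0 on every other basis state.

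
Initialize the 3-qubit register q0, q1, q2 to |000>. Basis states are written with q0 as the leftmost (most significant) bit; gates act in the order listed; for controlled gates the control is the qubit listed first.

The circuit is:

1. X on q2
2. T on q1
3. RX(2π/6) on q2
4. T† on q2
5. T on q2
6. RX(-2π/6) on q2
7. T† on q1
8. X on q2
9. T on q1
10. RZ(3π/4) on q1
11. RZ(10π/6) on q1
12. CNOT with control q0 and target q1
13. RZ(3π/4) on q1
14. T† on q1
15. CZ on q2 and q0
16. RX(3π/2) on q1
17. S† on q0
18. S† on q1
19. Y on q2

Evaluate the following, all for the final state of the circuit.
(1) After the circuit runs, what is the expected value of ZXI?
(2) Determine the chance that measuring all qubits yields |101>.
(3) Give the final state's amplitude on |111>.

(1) The observable ZXI averages to 1.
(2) A full measurement returns |101> with probability 0.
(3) |111> carries amplitude 0 in the final state.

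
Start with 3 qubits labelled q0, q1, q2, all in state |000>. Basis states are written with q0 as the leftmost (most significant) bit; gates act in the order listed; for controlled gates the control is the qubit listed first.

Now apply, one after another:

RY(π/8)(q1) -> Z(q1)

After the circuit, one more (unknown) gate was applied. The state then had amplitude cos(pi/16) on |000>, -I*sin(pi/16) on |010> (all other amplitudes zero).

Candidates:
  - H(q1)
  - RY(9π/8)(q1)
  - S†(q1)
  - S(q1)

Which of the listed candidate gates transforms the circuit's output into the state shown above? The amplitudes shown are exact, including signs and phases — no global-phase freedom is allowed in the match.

The applied gate was S(q1).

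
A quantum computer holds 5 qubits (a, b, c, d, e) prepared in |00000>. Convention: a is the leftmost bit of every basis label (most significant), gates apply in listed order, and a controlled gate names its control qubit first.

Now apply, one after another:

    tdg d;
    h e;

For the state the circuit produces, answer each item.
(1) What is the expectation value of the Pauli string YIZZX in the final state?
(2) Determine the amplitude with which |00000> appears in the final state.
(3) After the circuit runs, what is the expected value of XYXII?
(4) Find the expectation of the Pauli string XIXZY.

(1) The expectation value of YIZZX is 0.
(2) The final state's coefficient on |00000> equals sqrt(2)/2.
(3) The observable XYXII averages to 0.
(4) The expectation value of XIXZY is 0.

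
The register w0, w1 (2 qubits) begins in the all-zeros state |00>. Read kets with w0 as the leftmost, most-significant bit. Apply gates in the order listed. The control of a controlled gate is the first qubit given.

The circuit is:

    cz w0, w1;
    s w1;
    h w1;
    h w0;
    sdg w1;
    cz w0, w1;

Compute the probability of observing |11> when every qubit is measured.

A full measurement returns |11> with probability 1/4.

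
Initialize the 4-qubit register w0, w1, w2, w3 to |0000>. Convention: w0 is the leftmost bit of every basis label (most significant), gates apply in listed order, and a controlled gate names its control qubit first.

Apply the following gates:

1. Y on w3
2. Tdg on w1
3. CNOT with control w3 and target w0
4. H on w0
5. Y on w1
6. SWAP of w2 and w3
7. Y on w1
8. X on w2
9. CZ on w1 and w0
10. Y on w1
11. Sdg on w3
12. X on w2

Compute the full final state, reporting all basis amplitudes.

The final amplitudes are -sqrt(2)/2 on |0110>, sqrt(2)/2 on |1110>, and 0 on every other basis state.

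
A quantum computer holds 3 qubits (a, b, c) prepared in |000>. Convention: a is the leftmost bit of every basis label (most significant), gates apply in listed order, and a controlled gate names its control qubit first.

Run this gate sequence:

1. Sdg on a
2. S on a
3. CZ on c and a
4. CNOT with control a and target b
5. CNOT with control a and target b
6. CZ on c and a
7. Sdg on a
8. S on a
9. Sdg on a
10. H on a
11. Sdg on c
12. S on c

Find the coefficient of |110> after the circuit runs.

The final state's coefficient on |110> equals 0. Key observation: steps 1-8 multiply out to the identity, so the circuit reduces to the remaining gates.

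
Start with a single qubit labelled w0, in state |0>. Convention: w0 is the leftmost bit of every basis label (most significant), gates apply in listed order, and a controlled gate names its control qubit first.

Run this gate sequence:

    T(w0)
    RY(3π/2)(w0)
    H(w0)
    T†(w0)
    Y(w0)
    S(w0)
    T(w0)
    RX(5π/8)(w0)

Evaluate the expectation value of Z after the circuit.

The observable Z averages to -sqrt(2 - sqrt(2))/2.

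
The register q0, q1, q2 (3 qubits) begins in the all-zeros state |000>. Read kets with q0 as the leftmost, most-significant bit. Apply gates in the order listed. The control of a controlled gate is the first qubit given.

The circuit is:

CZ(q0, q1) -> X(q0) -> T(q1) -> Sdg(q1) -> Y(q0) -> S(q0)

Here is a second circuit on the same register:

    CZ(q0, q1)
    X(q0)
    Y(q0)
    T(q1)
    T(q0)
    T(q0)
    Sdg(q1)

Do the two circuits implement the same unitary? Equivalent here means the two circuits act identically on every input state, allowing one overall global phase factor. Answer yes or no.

Yes, they are equivalent — the unitaries differ by at most a global phase.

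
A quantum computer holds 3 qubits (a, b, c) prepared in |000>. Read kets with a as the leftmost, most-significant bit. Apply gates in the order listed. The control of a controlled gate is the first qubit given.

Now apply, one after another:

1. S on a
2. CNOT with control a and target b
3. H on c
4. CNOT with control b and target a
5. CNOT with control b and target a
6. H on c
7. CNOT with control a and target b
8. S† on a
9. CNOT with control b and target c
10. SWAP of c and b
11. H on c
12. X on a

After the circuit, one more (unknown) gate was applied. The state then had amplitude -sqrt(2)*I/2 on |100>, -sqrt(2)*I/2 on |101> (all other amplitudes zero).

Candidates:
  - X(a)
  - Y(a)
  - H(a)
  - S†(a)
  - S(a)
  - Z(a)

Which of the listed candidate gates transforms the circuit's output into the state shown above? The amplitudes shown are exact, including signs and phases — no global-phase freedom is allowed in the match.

The unique candidate consistent with the amplitudes is S†(a). Key observation: steps 1-8 multiply out to the identity, so the circuit reduces to the remaining gates.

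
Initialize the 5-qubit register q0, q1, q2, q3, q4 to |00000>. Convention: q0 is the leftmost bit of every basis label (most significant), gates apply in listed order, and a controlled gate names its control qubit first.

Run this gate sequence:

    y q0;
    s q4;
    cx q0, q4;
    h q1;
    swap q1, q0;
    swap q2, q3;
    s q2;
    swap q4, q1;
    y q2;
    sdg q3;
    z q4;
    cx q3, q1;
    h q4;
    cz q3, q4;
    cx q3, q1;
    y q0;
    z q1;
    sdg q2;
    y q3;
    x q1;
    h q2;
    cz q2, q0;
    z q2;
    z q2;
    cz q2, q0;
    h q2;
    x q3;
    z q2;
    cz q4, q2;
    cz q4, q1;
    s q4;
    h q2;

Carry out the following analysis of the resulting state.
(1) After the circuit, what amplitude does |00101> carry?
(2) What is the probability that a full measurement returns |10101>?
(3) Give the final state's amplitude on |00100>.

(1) The amplitude on |00101> is -sqrt(2)/4.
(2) Outcome |10101> occurs with probability 1/8.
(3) The final state's coefficient on |00100> equals sqrt(2)*I/4.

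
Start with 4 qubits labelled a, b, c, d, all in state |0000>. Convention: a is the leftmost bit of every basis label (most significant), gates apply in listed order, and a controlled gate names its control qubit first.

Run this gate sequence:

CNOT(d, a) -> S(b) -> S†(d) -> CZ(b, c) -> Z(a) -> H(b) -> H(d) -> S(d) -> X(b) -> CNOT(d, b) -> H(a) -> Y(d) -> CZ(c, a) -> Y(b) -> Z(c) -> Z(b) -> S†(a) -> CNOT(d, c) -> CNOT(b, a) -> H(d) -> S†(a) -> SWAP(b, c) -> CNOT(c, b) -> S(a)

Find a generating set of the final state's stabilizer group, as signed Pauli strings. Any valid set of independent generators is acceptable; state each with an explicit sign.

The stabilizer group can be generated by -YIZI, +IYZZ, +ZZXZ, +IZZX, among other valid generating sets.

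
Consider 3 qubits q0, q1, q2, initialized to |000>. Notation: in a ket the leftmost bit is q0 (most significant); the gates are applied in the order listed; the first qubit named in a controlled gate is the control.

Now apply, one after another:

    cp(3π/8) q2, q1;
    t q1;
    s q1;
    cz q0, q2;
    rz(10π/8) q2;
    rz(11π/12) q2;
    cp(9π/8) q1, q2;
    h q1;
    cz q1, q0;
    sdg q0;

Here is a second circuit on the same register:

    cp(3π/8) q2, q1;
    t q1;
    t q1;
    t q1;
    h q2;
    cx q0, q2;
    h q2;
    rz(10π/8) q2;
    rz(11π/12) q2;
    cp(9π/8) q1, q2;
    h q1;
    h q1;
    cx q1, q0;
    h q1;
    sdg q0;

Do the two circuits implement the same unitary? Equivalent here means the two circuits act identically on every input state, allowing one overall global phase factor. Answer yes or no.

No: there is an input state on which the two circuits produce genuinely different outputs (not merely differing by a phase).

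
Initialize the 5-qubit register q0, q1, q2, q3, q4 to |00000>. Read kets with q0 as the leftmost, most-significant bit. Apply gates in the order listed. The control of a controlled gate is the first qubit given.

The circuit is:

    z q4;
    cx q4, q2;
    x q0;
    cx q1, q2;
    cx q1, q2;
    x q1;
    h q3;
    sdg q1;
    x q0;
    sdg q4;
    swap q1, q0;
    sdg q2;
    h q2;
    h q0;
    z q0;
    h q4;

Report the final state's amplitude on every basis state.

The final amplitudes are -I/4 on |00000>, -I/4 on |00001>, -I/4 on |00010>, -I/4 on |00011>, -I/4 on |00100>, -I/4 on |00101>, -I/4 on |00110>, -I/4 on |00111>, 0 on |01000>, 0 on |01001>, 0 on |01010>, 0 on |01011>, 0 on |01100>, 0 on |01101>, 0 on |01110>, 0 on |01111>, -I/4 on |10000>, -I/4 on |10001>, -I/4 on |10010>, -I/4 on |10011>, -I/4 on |10100>, -I/4 on |10101>, -I/4 on |10110>, -I/4 on |10111>, 0 on |11000>, 0 on |11001>, 0 on |11010>, 0 on |11011>, 0 on |11100>, 0 on |11101>, 0 on |11110>, 0 on |11111>. Key observation: the block from step 4 through step 5 cancels to the identity and can be dropped.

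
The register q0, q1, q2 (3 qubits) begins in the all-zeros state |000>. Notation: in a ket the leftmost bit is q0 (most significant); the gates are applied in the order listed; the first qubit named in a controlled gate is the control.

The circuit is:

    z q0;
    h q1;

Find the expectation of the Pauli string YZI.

The expectation value of YZI is 0.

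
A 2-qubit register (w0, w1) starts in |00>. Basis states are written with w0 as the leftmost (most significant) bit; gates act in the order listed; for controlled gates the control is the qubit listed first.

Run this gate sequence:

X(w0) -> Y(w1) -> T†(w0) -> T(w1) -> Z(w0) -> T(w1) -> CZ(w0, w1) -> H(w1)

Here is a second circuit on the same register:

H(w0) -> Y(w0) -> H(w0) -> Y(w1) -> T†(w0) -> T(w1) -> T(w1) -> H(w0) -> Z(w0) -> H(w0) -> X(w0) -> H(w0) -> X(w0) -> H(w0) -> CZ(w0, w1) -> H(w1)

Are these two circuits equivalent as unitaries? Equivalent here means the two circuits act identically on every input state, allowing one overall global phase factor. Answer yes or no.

No — the two circuits implement different unitaries, even allowing a global phase.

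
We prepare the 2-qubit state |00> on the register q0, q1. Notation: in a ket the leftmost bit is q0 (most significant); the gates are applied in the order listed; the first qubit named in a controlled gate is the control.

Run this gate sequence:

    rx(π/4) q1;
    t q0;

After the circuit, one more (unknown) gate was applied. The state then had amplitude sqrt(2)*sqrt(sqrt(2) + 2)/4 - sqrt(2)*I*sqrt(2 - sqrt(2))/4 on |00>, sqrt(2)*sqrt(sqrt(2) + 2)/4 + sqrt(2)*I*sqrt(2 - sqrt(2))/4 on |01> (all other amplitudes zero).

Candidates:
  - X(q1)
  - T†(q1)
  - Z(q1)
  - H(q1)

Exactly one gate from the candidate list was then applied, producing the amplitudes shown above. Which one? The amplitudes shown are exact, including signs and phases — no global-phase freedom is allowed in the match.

The unique candidate consistent with the amplitudes is H(q1).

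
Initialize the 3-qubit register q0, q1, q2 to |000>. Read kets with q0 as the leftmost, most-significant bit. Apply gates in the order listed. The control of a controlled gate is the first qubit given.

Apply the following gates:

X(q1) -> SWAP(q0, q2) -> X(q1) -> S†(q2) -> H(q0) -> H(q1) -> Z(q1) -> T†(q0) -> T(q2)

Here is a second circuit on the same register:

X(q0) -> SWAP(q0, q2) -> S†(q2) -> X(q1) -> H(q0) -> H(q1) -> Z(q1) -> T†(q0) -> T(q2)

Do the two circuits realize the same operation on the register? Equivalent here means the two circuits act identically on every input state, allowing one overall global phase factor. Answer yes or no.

No, they are not equivalent — no single phase factor reconciles the two unitaries.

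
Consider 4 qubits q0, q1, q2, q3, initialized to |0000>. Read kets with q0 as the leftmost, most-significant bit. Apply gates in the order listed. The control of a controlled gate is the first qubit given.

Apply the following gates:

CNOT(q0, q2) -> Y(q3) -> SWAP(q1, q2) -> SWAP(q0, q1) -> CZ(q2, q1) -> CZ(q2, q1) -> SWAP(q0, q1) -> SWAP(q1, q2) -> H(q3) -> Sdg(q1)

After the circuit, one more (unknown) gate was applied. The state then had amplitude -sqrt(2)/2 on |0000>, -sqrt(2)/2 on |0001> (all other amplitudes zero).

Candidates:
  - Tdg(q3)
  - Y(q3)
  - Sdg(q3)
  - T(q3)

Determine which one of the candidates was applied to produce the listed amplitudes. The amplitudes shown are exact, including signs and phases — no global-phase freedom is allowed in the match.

It was Y(q3) that produced the state shown. Key observation: steps 3-8 multiply out to the identity, so the circuit reduces to the remaining gates.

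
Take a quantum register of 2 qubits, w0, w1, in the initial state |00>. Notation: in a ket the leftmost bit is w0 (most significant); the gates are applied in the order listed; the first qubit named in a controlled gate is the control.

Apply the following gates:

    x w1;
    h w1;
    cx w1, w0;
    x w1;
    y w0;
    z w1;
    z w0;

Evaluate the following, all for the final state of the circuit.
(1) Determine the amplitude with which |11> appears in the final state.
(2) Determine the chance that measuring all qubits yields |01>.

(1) The amplitude on |11> is sqrt(2)*I/2.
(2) Outcome |01> occurs with probability 0.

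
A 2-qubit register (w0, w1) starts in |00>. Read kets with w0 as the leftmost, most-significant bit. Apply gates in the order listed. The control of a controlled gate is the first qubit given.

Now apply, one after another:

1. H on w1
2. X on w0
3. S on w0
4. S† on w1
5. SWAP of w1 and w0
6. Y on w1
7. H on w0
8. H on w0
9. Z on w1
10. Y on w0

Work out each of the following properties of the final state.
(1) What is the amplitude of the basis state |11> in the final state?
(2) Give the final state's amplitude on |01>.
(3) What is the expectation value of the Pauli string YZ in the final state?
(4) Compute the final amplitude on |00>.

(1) The final state's coefficient on |11> equals 0.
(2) The amplitude on |01> is 0.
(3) In the final state, YZ has expectation -1.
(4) The final state's coefficient on |00> equals -sqrt(2)/2.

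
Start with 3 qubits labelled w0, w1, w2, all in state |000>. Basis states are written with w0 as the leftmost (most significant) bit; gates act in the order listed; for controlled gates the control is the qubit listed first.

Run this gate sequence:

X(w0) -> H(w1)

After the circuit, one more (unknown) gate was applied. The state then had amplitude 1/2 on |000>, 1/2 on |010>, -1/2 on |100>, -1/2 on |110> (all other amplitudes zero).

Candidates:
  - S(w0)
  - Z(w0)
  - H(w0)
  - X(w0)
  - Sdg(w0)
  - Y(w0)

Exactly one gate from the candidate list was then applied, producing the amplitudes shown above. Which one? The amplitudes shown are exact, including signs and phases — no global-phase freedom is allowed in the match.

The applied gate was H(w0).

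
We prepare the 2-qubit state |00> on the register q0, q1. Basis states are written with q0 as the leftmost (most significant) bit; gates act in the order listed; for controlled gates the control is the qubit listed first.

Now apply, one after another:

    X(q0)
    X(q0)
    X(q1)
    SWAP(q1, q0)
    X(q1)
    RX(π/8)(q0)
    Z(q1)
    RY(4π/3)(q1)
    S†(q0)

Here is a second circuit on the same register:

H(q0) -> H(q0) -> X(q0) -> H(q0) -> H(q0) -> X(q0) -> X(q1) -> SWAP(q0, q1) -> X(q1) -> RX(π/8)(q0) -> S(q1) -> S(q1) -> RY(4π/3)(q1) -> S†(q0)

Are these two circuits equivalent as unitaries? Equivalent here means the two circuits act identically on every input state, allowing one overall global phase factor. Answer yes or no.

Yes: on every input state the two circuits agree up to one overall phase factor.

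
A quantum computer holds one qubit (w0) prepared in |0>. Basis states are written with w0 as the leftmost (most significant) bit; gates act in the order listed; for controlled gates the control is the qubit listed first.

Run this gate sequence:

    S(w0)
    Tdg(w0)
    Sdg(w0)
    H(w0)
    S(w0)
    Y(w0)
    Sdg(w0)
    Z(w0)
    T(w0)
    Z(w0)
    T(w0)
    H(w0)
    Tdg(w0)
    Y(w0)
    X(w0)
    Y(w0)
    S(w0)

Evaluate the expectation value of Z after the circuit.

The expectation value of Z is 0.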